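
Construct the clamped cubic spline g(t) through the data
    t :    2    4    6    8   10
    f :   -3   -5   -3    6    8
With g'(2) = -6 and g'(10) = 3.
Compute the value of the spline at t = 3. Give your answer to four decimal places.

Let m_i = g''(x_i). Step sizes h_i = 2, 2, 2, 2; slopes of the chords Δ_i = (y_(i+1) - y_i)/h_i = -1, 1, 9/2, 1.
  2·m_0 + 8·m_1 + 2·m_2 = 6(Δ_1 - Δ_0) = 12
  2·m_1 + 8·m_2 + 2·m_3 = 6(Δ_2 - Δ_1) = 21
  2·m_2 + 8·m_3 + 2·m_4 = 6(Δ_3 - Δ_2) = -21
Clamped end conditions give two more equations: 2h_0·m_0 + h_0·m_1 = 6(Δ_0 - g'(2)) = 30 and h_3·m_3 + 2h_3·m_4 = 6(g'(10) - Δ_3) = 12.
Solving the tridiagonal system: m_0 = 933/112, m_1 = -93/56, m_2 = 69/16, m_3 = -285/56, m_4 = 621/112.
On [2, 4], g(t) = -3 - 6·(t - 2) + 933/224·(t - 2)² - 373/448·(t - 2)³.
With (t - 2) = 1: g(3) = -2539/448.

-5.6674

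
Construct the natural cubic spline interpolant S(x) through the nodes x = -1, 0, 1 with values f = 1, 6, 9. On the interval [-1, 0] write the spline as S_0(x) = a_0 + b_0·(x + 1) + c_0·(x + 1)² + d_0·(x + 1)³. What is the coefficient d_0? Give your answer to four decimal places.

-0.5000

Write M_i for S''(x_i). With h_i = 1, 1 and divided differences Δ_i = 5, 3, the continuity of S' gives the tridiagonal system
  1·M_0 + 4·M_1 + 1·M_2 = 6(Δ_1 - Δ_0) = -12
Natural end conditions: M_0 = M_2 = 0.
Hence M_0 = 0, M_1 = -3, M_2 = 0.
On [-1, 0], with S_0(x) = a_0 + b_0·(x + 1) + c_0·(x + 1)² + d_0·(x + 1)³: c_0 = M_0/2 = 0, d_0 = (M_1 - M_0)/(6h_0) = -1/2, b_0 = Δ_0 - h_0(2M_0 + M_1)/6 = 11/2.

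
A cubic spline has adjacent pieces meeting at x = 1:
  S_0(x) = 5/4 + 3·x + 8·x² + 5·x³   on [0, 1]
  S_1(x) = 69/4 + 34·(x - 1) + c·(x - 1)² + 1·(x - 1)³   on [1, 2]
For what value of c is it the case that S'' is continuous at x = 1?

S_0''(x) = 16 + 30·x, so S_0''(1) = 46. On the right, S_1''(1) = 2c, so c = 23.

23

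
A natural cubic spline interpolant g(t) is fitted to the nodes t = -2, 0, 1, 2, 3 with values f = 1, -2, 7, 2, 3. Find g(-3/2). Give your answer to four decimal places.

Write M_i for g''(x_i). With h_i = 2, 1, 1, 1 and divided differences Δ_i = -3/2, 9, -5, 1, the continuity of g' gives the tridiagonal system
  2·M_0 + 6·M_1 + 1·M_2 = 6(Δ_1 - Δ_0) = 63
  1·M_1 + 4·M_2 + 1·M_3 = 6(Δ_2 - Δ_1) = -84
  1·M_2 + 4·M_3 + 1·M_4 = 6(Δ_3 - Δ_2) = 36
Natural end conditions: M_0 = M_4 = 0.
Solving: M_0 = 0, M_1 = 1317/86, M_2 = -1242/43, M_3 = 1395/86, M_4 = 0.
On [-2, 0], g(t) = 1 - 284/43·(t + 2) + 0·(t + 2)² + 439/344·(t + 2)³.
With (t + 2) = 1/2: g(-3/2) = -5897/2752.

-2.1428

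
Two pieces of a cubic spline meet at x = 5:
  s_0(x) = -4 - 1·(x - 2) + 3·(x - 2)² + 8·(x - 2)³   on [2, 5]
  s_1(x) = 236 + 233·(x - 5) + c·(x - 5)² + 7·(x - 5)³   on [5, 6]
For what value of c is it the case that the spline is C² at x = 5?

75

s_0''(x) = 6 + 48·(x - 2), so s_0''(5) = 150. On the right, s_1''(5) = 2c, so c = 75.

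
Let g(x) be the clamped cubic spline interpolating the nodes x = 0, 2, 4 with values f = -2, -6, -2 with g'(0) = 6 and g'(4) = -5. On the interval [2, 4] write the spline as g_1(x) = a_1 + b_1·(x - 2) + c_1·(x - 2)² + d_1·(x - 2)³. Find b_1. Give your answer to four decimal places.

-0.2500

Put σ_i = g'' at the i-th knot. Here h = (2, 2) and Δ = (-2, 2), so the interior equations h_(i-1)·σ_(i-1) + 2(h_(i-1)+h_i)·σ_i + h_i·σ_(i+1) = 6(Δ_i − Δ_(i-1)) read
  2·σ_0 + 8·σ_1 + 2·σ_2 = 6(Δ_1 - Δ_0) = 24
Clamped end conditions give two more equations: 2h_0·σ_0 + h_0·σ_1 = 6(Δ_0 - g'(0)) = -48 and h_1·σ_1 + 2h_1·σ_2 = 6(g'(4) - Δ_1) = -42.
Solving: σ_0 = -71/4, σ_1 = 23/2, σ_2 = -65/4.
On [2, 4], with g_1(x) = a_1 + b_1·(x - 2) + c_1·(x - 2)² + d_1·(x - 2)³: c_1 = σ_1/2 = 23/4, d_1 = (σ_2 - σ_1)/(6h_1) = -37/16, b_1 = Δ_1 - h_1(2σ_1 + σ_2)/6 = -1/4.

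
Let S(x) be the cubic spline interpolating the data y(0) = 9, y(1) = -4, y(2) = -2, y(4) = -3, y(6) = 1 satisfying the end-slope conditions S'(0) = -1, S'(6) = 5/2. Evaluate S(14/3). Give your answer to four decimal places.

Write σ_i for S''(x_i). With h_i = 1, 1, 2, 2 and divided differences Δ_i = -13, 2, -1/2, 2, the continuity of S' gives the tridiagonal system
  1·σ_0 + 4·σ_1 + 1·σ_2 = 6(Δ_1 - Δ_0) = 90
  1·σ_1 + 6·σ_2 + 2·σ_3 = 6(Δ_2 - Δ_1) = -15
  2·σ_2 + 8·σ_3 + 2·σ_4 = 6(Δ_3 - Δ_2) = 15
Clamped end conditions give two more equations: 2h_0·σ_0 + h_0·σ_1 = 6(Δ_0 - S'(0)) = -72 and h_3·σ_3 + 2h_3·σ_4 = 6(S'(6) - Δ_3) = 3.
Hence σ_0 = -1166/21, σ_1 = 820/21, σ_2 = -32/3, σ_3 = 209/42, σ_4 = -73/42.
On [4, 6], S(x) = -3 - 31/42·(x - 4) + 209/84·(x - 4)² - 47/84·(x - 4)³.
With (x - 4) = 2/3: S(14/3) = -1447/567.

-2.5520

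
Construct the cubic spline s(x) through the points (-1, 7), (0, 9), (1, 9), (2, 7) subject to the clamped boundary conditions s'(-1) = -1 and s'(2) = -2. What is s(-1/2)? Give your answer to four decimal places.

7.6083

Let m_i = s''(x_i). Step sizes h_i = 1, 1, 1; slopes of the chords Δ_i = (y_(i+1) - y_i)/h_i = 2, 0, -2.
  1·m_0 + 4·m_1 + 1·m_2 = 6(Δ_1 - Δ_0) = -12
  1·m_1 + 4·m_2 + 1·m_3 = 6(Δ_2 - Δ_1) = -12
Clamped end conditions give two more equations: 2h_0·m_0 + h_0·m_1 = 6(Δ_0 - s'(-1)) = 18 and h_2·m_2 + 2h_2·m_3 = 6(s'(2) - Δ_2) = 0.
Solving the tridiagonal system: m_0 = 176/15, m_1 = -82/15, m_2 = -28/15, m_3 = 14/15.
On [-1, 0], s(x) = 7 - 1·(x + 1) + 88/15·(x + 1)² - 43/15·(x + 1)³.
With (x + 1) = 1/2: s(-1/2) = 913/120.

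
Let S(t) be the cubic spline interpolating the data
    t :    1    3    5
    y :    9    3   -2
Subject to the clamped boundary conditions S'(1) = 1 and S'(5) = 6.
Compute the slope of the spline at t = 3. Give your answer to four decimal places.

Write σ_i for S''(x_i). With h_i = 2, 2 and divided differences Δ_i = -3, -5/2, the continuity of S' gives the tridiagonal system
  2·σ_0 + 8·σ_1 + 2·σ_2 = 6(Δ_1 - Δ_0) = 3
Clamped end conditions give two more equations: 2h_0·σ_0 + h_0·σ_1 = 6(Δ_0 - S'(1)) = -24 and h_1·σ_1 + 2h_1·σ_2 = 6(S'(5) - Δ_1) = 51.
Solving: σ_0 = -41/8, σ_1 = -7/4, σ_2 = 109/8.
On [3, 5], S'(t) = b_1 + 2c_1·(t - 3) + 3d_1·(t - 3)² with b_1 = Δ_1 - h_1(2σ_1 + σ_2)/6 = -47/8, c_1 = σ_1/2 = -7/8, d_1 = (σ_2 - σ_1)/(6h_1) = 41/32. So S'(3) = -47/8.

-5.8750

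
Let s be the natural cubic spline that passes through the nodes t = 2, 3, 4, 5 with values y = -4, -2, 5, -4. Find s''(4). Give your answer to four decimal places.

With m_i denoting the second derivative at x_i, h_i = 1, 1, 1, and Δ_i = (y_(i+1) − y_i)/h_i = 2, 7, -9:
  1·m_0 + 4·m_1 + 1·m_2 = 6(Δ_1 - Δ_0) = 30
  1·m_1 + 4·m_2 + 1·m_3 = 6(Δ_2 - Δ_1) = -96
Natural end conditions: m_0 = m_3 = 0.
Hence m_0 = 0, m_1 = 72/5, m_2 = -138/5, m_3 = 0.

-27.6000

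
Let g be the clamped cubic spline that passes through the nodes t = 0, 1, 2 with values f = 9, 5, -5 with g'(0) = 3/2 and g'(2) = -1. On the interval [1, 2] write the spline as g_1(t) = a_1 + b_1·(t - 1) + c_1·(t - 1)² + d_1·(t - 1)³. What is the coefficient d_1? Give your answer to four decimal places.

With m_i denoting the second derivative at x_i, h_i = 1, 1, and Δ_i = (y_(i+1) − y_i)/h_i = -4, -10:
  1·m_0 + 4·m_1 + 1·m_2 = 6(Δ_1 - Δ_0) = -36
Clamped end conditions give two more equations: 2h_0·m_0 + h_0·m_1 = 6(Δ_0 - g'(0)) = -33 and h_1·m_1 + 2h_1·m_2 = 6(g'(2) - Δ_1) = 54.
Forward elimination and back-substitution give m_0 = -35/4, m_1 = -31/2, m_2 = 139/4.
On [1, 2], with g_1(t) = a_1 + b_1·(t - 1) + c_1·(t - 1)² + d_1·(t - 1)³: c_1 = m_1/2 = -31/4, d_1 = (m_2 - m_1)/(6h_1) = 67/8, b_1 = Δ_1 - h_1(2m_1 + m_2)/6 = -85/8.

8.3750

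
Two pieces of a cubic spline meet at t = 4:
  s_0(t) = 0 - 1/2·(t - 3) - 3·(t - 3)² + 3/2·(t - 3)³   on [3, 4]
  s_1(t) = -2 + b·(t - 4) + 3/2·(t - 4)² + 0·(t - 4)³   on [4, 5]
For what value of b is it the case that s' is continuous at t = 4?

-2

s_0'(t) = -1/2 - 6·(t - 3) + 9/2·(t - 3)², so s_0'(4) = -2. On the right, s_1'(4) = b, so b = -2.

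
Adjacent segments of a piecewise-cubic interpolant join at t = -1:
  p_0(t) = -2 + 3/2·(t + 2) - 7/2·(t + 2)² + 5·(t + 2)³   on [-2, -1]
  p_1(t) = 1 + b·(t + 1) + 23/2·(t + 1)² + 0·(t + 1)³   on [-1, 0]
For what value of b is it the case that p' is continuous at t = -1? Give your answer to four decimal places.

p_0'(t) = 3/2 - 7·(t + 2) + 15·(t + 2)², so p_0'(-1) = 19/2. On the right, p_1'(-1) = b, so b = 19/2.

9.5000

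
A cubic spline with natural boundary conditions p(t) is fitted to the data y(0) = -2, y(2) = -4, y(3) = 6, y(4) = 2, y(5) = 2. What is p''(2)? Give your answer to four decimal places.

Put m_i = p'' at the i-th knot. Here h = (2, 1, 1, 1) and Δ = (-1, 10, -4, 0), so the interior equations h_(i-1)·m_(i-1) + 2(h_(i-1)+h_i)·m_i + h_i·m_(i+1) = 6(Δ_i − Δ_(i-1)) read
  2·m_0 + 6·m_1 + 1·m_2 = 6(Δ_1 - Δ_0) = 66
  1·m_1 + 4·m_2 + 1·m_3 = 6(Δ_2 - Δ_1) = -84
  1·m_2 + 4·m_3 + 1·m_4 = 6(Δ_3 - Δ_2) = 24
Natural end conditions: m_0 = m_4 = 0.
Forward elimination and back-substitution give m_0 = 0, m_1 = 675/43, m_2 = -1212/43, m_3 = 561/43, m_4 = 0.

15.6977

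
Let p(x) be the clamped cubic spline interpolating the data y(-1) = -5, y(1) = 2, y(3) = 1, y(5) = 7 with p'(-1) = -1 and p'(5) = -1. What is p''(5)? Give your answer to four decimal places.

Let M_i = p''(x_i). Step sizes h_i = 2, 2, 2; slopes of the chords Δ_i = (y_(i+1) - y_i)/h_i = 7/2, -1/2, 3.
  2·M_0 + 8·M_1 + 2·M_2 = 6(Δ_1 - Δ_0) = -24
  2·M_1 + 8·M_2 + 2·M_3 = 6(Δ_2 - Δ_1) = 21
Clamped end conditions give two more equations: 2h_0·M_0 + h_0·M_1 = 6(Δ_0 - p'(-1)) = 27 and h_2·M_2 + 2h_2·M_3 = 6(p'(5) - Δ_2) = -24.
Forward elimination and back-substitution give M_0 = 52/5, M_1 = -73/10, M_2 = 34/5, M_3 = -47/5.

-9.4000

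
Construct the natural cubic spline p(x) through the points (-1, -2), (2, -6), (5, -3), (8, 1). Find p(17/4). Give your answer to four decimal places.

-4.1063

With M_i denoting the second derivative at x_i, h_i = 3, 3, 3, and Δ_i = (y_(i+1) − y_i)/h_i = -4/3, 1, 4/3:
  3·M_0 + 12·M_1 + 3·M_2 = 6(Δ_1 - Δ_0) = 14
  3·M_1 + 12·M_2 + 3·M_3 = 6(Δ_2 - Δ_1) = 2
Natural end conditions: M_0 = M_3 = 0.
Hence M_0 = 0, M_1 = 6/5, M_2 = -2/15, M_3 = 0.
On [2, 5], p(x) = -6 - 2/15·(x - 2) + 3/5·(x - 2)² - 2/27·(x - 2)³.
With (x - 2) = 9/4: p(17/4) = -657/160.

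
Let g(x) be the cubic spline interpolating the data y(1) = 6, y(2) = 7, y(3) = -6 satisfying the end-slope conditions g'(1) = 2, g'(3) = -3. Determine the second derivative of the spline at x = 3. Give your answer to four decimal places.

Let m_i = g''(x_i). Step sizes h_i = 1, 1; slopes of the chords Δ_i = (y_(i+1) - y_i)/h_i = 1, -13.
  1·m_0 + 4·m_1 + 1·m_2 = 6(Δ_1 - Δ_0) = -84
Clamped end conditions give two more equations: 2h_0·m_0 + h_0·m_1 = 6(Δ_0 - g'(1)) = -6 and h_1·m_1 + 2h_1·m_2 = 6(g'(3) - Δ_1) = 60.
Solving: m_0 = 31/2, m_1 = -37, m_2 = 97/2.

48.5000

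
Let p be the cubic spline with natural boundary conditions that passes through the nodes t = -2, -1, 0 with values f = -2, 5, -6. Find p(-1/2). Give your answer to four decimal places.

With M_i denoting the second derivative at x_i, h_i = 1, 1, and Δ_i = (y_(i+1) − y_i)/h_i = 7, -11:
  1·M_0 + 4·M_1 + 1·M_2 = 6(Δ_1 - Δ_0) = -108
Natural end conditions: M_0 = M_2 = 0.
Hence M_0 = 0, M_1 = -27, M_2 = 0.
On [-1, 0], p(t) = 5 - 2·(t + 1) - 27/2·(t + 1)² + 9/2·(t + 1)³.
With (t + 1) = 1/2: p(-1/2) = 19/16.

1.1875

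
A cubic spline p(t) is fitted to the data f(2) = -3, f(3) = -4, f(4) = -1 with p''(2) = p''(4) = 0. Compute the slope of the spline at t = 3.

Let M_i = p''(x_i). Step sizes h_i = 1, 1; slopes of the chords Δ_i = (y_(i+1) - y_i)/h_i = -1, 3.
  1·M_0 + 4·M_1 + 1·M_2 = 6(Δ_1 - Δ_0) = 24
Natural end conditions: M_0 = M_2 = 0.
Solving the tridiagonal system: M_0 = 0, M_1 = 6, M_2 = 0.
On [3, 4], p'(t) = b_1 + 2c_1·(t - 3) + 3d_1·(t - 3)² with b_1 = Δ_1 - h_1(2M_1 + M_2)/6 = 1, c_1 = M_1/2 = 3, d_1 = (M_2 - M_1)/(6h_1) = -1. So p'(3) = 1.

1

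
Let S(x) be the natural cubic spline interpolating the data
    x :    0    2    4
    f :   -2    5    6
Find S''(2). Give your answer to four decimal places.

-2.2500

Let m_i = S''(x_i). Step sizes h_i = 2, 2; slopes of the chords Δ_i = (y_(i+1) - y_i)/h_i = 7/2, 1/2.
  2·m_0 + 8·m_1 + 2·m_2 = 6(Δ_1 - Δ_0) = -18
Natural end conditions: m_0 = m_2 = 0.
Solving: m_0 = 0, m_1 = -9/4, m_2 = 0.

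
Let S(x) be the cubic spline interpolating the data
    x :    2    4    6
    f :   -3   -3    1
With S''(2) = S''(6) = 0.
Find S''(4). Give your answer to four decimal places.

1.5000

With M_i denoting the second derivative at x_i, h_i = 2, 2, and Δ_i = (y_(i+1) − y_i)/h_i = 0, 2:
  2·M_0 + 8·M_1 + 2·M_2 = 6(Δ_1 - Δ_0) = 12
Natural end conditions: M_0 = M_2 = 0.
Solving the tridiagonal system: M_0 = 0, M_1 = 3/2, M_2 = 0.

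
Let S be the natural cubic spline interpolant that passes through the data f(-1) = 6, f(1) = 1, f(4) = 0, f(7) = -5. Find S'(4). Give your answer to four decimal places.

-0.5946

With M_i denoting the second derivative at x_i, h_i = 2, 3, 3, and Δ_i = (y_(i+1) − y_i)/h_i = -5/2, -1/3, -5/3:
  2·M_0 + 10·M_1 + 3·M_2 = 6(Δ_1 - Δ_0) = 13
  3·M_1 + 12·M_2 + 3·M_3 = 6(Δ_2 - Δ_1) = -8
Natural end conditions: M_0 = M_3 = 0.
Solving the tridiagonal system: M_0 = 0, M_1 = 60/37, M_2 = -119/111, M_3 = 0.
On [4, 7], S'(x) = b_2 + 2c_2·(x - 4) + 3d_2·(x - 4)² with b_2 = Δ_2 - h_2(2M_2 + M_3)/6 = -22/37, c_2 = M_2/2 = -119/222, d_2 = (M_3 - M_2)/(6h_2) = 119/1998. So S'(4) = -22/37.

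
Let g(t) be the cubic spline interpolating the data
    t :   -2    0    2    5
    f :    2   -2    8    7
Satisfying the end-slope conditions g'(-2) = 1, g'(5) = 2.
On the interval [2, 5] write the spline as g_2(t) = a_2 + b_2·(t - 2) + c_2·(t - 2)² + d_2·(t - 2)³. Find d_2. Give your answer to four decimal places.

Put M_i = g'' at the i-th knot. Here h = (2, 2, 3) and Δ = (-2, 5, -1/3), so the interior equations h_(i-1)·M_(i-1) + 2(h_(i-1)+h_i)·M_i + h_i·M_(i+1) = 6(Δ_i − Δ_(i-1)) read
  2·M_0 + 8·M_1 + 2·M_2 = 6(Δ_1 - Δ_0) = 42
  2·M_1 + 10·M_2 + 3·M_3 = 6(Δ_2 - Δ_1) = -32
Clamped end conditions give two more equations: 2h_0·M_0 + h_0·M_1 = 6(Δ_0 - g'(-2)) = -18 and h_2·M_2 + 2h_2·M_3 = 6(g'(5) - Δ_2) = 14.
Solving the tridiagonal system: M_0 = -337/37, M_1 = 341/37, M_2 = -250/37, M_3 = 634/111.
On [2, 5], with g_2(t) = a_2 + b_2·(t - 2) + c_2·(t - 2)² + d_2·(t - 2)³: c_2 = M_2/2 = -125/37, d_2 = (M_3 - M_2)/(6h_2) = 692/999, b_2 = Δ_2 - h_2(2M_2 + M_3)/6 = 132/37.

0.6927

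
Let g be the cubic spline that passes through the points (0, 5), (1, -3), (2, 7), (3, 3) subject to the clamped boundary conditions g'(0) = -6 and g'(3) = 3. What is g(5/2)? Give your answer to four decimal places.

Write M_i for g''(x_i). With h_i = 1, 1, 1 and divided differences Δ_i = -8, 10, -4, the continuity of g' gives the tridiagonal system
  1·M_0 + 4·M_1 + 1·M_2 = 6(Δ_1 - Δ_0) = 108
  1·M_1 + 4·M_2 + 1·M_3 = 6(Δ_2 - Δ_1) = -84
Clamped end conditions give two more equations: 2h_0·M_0 + h_0·M_1 = 6(Δ_0 - g'(0)) = -12 and h_2·M_2 + 2h_2·M_3 = 6(g'(3) - Δ_2) = 42.
Solving the tridiagonal system: M_0 = -142/5, M_1 = 224/5, M_2 = -214/5, M_3 = 212/5.
On [2, 3], g(t) = 7 + 16/5·(t - 2) - 107/5·(t - 2)² + 71/5·(t - 2)³.
With (t - 2) = 1/2: g(5/2) = 201/40.

5.0250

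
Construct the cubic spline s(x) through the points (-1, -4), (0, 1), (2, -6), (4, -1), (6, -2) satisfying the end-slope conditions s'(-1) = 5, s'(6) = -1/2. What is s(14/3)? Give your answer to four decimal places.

-0.5754

Put M_i = s'' at the i-th knot. Here h = (1, 2, 2, 2) and Δ = (5, -7/2, 5/2, -1/2), so the interior equations h_(i-1)·M_(i-1) + 2(h_(i-1)+h_i)·M_i + h_i·M_(i+1) = 6(Δ_i − Δ_(i-1)) read
  1·M_0 + 6·M_1 + 2·M_2 = 6(Δ_1 - Δ_0) = -51
  2·M_1 + 8·M_2 + 2·M_3 = 6(Δ_2 - Δ_1) = 36
  2·M_2 + 8·M_3 + 2·M_4 = 6(Δ_3 - Δ_2) = -18
Clamped end conditions give two more equations: 2h_0·M_0 + h_0·M_1 = 6(Δ_0 - s'(-1)) = 0 and h_3·M_3 + 2h_3·M_4 = 6(s'(6) - Δ_3) = 0.
Solving: M_0 = 269/43, M_1 = -538/43, M_2 = 383/43, M_3 = -220/43, M_4 = 110/43.
On [4, 6], s(x) = -1 + 177/86·(x - 4) - 110/43·(x - 4)² + 55/86·(x - 4)³.
With (x - 4) = 2/3: s(14/3) = -668/1161.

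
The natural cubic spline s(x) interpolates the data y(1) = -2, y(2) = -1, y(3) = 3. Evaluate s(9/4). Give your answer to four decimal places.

Let m_i = s''(x_i). Step sizes h_i = 1, 1; slopes of the chords Δ_i = (y_(i+1) - y_i)/h_i = 1, 4.
  1·m_0 + 4·m_1 + 1·m_2 = 6(Δ_1 - Δ_0) = 18
Natural end conditions: m_0 = m_2 = 0.
Solving: m_0 = 0, m_1 = 9/2, m_2 = 0.
On [2, 3], s(x) = -1 + 5/2·(x - 2) + 9/4·(x - 2)² - 3/4·(x - 2)³.
With (x - 2) = 1/4: s(9/4) = -63/256.

-0.2461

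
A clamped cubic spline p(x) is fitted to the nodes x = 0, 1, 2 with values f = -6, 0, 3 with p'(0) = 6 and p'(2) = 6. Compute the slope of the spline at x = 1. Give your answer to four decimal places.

With σ_i denoting the second derivative at x_i, h_i = 1, 1, and Δ_i = (y_(i+1) − y_i)/h_i = 6, 3:
  1·σ_0 + 4·σ_1 + 1·σ_2 = 6(Δ_1 - Δ_0) = -18
Clamped end conditions give two more equations: 2h_0·σ_0 + h_0·σ_1 = 6(Δ_0 - p'(0)) = 0 and h_1·σ_1 + 2h_1·σ_2 = 6(p'(2) - Δ_1) = 18.
Hence σ_0 = 9/2, σ_1 = -9, σ_2 = 27/2.
On [1, 2], p'(x) = b_1 + 2c_1·(x - 1) + 3d_1·(x - 1)² with b_1 = Δ_1 - h_1(2σ_1 + σ_2)/6 = 15/4, c_1 = σ_1/2 = -9/2, d_1 = (σ_2 - σ_1)/(6h_1) = 15/4. So p'(1) = 15/4.

3.7500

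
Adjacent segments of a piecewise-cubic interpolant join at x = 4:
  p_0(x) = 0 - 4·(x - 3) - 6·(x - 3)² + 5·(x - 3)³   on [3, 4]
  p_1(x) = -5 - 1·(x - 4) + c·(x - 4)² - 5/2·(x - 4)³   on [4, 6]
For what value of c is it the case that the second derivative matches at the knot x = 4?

9

p_0''(x) = -12 + 30·(x - 3), so p_0''(4) = 18. On the right, p_1''(4) = 2c, so c = 9.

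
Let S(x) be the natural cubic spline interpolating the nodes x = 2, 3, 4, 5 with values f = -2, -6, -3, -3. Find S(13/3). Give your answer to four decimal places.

-2.5309

Write M_i for S''(x_i). With h_i = 1, 1, 1 and divided differences Δ_i = -4, 3, 0, the continuity of S' gives the tridiagonal system
  1·M_0 + 4·M_1 + 1·M_2 = 6(Δ_1 - Δ_0) = 42
  1·M_1 + 4·M_2 + 1·M_3 = 6(Δ_2 - Δ_1) = -18
Natural end conditions: M_0 = M_3 = 0.
Solving: M_0 = 0, M_1 = 62/5, M_2 = -38/5, M_3 = 0.
On [4, 5], S(x) = -3 + 38/15·(x - 4) - 19/5·(x - 4)² + 19/15·(x - 4)³.
With (x - 4) = 1/3: S(13/3) = -205/81.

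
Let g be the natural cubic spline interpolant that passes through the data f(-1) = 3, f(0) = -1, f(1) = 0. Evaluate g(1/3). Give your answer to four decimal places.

-1.1296

Let M_i = g''(x_i). Step sizes h_i = 1, 1; slopes of the chords Δ_i = (y_(i+1) - y_i)/h_i = -4, 1.
  1·M_0 + 4·M_1 + 1·M_2 = 6(Δ_1 - Δ_0) = 30
Natural end conditions: M_0 = M_2 = 0.
Forward elimination and back-substitution give M_0 = 0, M_1 = 15/2, M_2 = 0.
On [0, 1], g(t) = -1 - 3/2·t + 15/4·t² - 5/4·t³.
With t = 1/3: g(1/3) = -61/54.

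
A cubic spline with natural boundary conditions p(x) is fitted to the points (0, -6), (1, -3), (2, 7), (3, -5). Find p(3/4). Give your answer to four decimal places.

With M_i denoting the second derivative at x_i, h_i = 1, 1, 1, and Δ_i = (y_(i+1) − y_i)/h_i = 3, 10, -12:
  1·M_0 + 4·M_1 + 1·M_2 = 6(Δ_1 - Δ_0) = 42
  1·M_1 + 4·M_2 + 1·M_3 = 6(Δ_2 - Δ_1) = -132
Natural end conditions: M_0 = M_3 = 0.
Solving: M_0 = 0, M_1 = 20, M_2 = -38, M_3 = 0.
On [0, 1], p(x) = -6 - 1/3·x + 0·x² + 10/3·x³.
With x = 3/4: p(3/4) = -155/32.

-4.8438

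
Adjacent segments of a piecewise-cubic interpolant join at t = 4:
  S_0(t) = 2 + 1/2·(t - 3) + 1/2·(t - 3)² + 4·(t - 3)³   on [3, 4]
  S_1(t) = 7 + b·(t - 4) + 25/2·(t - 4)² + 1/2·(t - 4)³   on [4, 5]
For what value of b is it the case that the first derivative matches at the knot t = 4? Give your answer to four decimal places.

13.5000

S_0'(t) = 1/2 + 1·(t - 3) + 12·(t - 3)², so S_0'(4) = 27/2. On the right, S_1'(4) = b, so b = 27/2.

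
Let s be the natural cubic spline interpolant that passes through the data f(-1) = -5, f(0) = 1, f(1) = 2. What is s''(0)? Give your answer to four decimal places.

-7.5000

Put M_i = s'' at the i-th knot. Here h = (1, 1) and Δ = (6, 1), so the interior equations h_(i-1)·M_(i-1) + 2(h_(i-1)+h_i)·M_i + h_i·M_(i+1) = 6(Δ_i − Δ_(i-1)) read
  1·M_0 + 4·M_1 + 1·M_2 = 6(Δ_1 - Δ_0) = -30
Natural end conditions: M_0 = M_2 = 0.
Hence M_0 = 0, M_1 = -15/2, M_2 = 0.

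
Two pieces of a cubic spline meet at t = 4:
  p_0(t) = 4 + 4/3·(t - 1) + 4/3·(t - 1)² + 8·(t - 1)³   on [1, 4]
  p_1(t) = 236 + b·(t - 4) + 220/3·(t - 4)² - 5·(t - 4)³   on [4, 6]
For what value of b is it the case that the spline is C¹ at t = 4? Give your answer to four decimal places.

225.3333

p_0'(t) = 4/3 + 8/3·(t - 1) + 24·(t - 1)², so p_0'(4) = 676/3. On the right, p_1'(4) = b, so b = 676/3.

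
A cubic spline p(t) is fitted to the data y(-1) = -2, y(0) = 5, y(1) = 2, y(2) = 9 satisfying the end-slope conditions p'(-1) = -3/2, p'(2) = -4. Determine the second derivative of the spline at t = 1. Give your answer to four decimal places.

36.5333

Write M_i for p''(x_i). With h_i = 1, 1, 1 and divided differences Δ_i = 7, -3, 7, the continuity of p' gives the tridiagonal system
  1·M_0 + 4·M_1 + 1·M_2 = 6(Δ_1 - Δ_0) = -60
  1·M_1 + 4·M_2 + 1·M_3 = 6(Δ_2 - Δ_1) = 60
Clamped end conditions give two more equations: 2h_0·M_0 + h_0·M_1 = 6(Δ_0 - p'(-1)) = 51 and h_2·M_2 + 2h_2·M_3 = 6(p'(2) - Δ_2) = -66.
Forward elimination and back-substitution give M_0 = 644/15, M_1 = -523/15, M_2 = 548/15, M_3 = -769/15.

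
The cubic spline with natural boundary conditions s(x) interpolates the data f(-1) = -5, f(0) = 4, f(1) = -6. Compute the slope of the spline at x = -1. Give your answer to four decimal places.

13.7500

Put m_i = s'' at the i-th knot. Here h = (1, 1) and Δ = (9, -10), so the interior equations h_(i-1)·m_(i-1) + 2(h_(i-1)+h_i)·m_i + h_i·m_(i+1) = 6(Δ_i − Δ_(i-1)) read
  1·m_0 + 4·m_1 + 1·m_2 = 6(Δ_1 - Δ_0) = -114
Natural end conditions: m_0 = m_2 = 0.
Forward elimination and back-substitution give m_0 = 0, m_1 = -57/2, m_2 = 0.
On [-1, 0], s'(x) = b_0 + 2c_0·(x + 1) + 3d_0·(x + 1)² with b_0 = Δ_0 - h_0(2m_0 + m_1)/6 = 55/4, c_0 = m_0/2 = 0, d_0 = (m_1 - m_0)/(6h_0) = -19/4. So s'(-1) = 55/4.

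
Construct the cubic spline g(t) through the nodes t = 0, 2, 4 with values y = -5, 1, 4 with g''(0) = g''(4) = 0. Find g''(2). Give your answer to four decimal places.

Write M_i for g''(x_i). With h_i = 2, 2 and divided differences Δ_i = 3, 3/2, the continuity of g' gives the tridiagonal system
  2·M_0 + 8·M_1 + 2·M_2 = 6(Δ_1 - Δ_0) = -9
Natural end conditions: M_0 = M_2 = 0.
Forward elimination and back-substitution give M_0 = 0, M_1 = -9/8, M_2 = 0.

-1.1250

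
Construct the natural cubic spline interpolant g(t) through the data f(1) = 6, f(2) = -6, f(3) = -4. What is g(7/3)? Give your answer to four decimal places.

-6.6296

With M_i denoting the second derivative at x_i, h_i = 1, 1, and Δ_i = (y_(i+1) − y_i)/h_i = -12, 2:
  1·M_0 + 4·M_1 + 1·M_2 = 6(Δ_1 - Δ_0) = 84
Natural end conditions: M_0 = M_2 = 0.
Forward elimination and back-substitution give M_0 = 0, M_1 = 21, M_2 = 0.
On [2, 3], g(t) = -6 - 5·(t - 2) + 21/2·(t - 2)² - 7/2·(t - 2)³.
With (t - 2) = 1/3: g(7/3) = -179/27.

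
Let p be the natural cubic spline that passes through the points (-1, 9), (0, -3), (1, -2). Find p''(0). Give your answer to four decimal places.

19.5000

Let M_i = p''(x_i). Step sizes h_i = 1, 1; slopes of the chords Δ_i = (y_(i+1) - y_i)/h_i = -12, 1.
  1·M_0 + 4·M_1 + 1·M_2 = 6(Δ_1 - Δ_0) = 78
Natural end conditions: M_0 = M_2 = 0.
Solving the tridiagonal system: M_0 = 0, M_1 = 39/2, M_2 = 0.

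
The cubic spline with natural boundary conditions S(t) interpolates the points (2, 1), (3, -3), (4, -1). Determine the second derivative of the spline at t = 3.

With σ_i denoting the second derivative at x_i, h_i = 1, 1, and Δ_i = (y_(i+1) − y_i)/h_i = -4, 2:
  1·σ_0 + 4·σ_1 + 1·σ_2 = 6(Δ_1 - Δ_0) = 36
Natural end conditions: σ_0 = σ_2 = 0.
Hence σ_0 = 0, σ_1 = 9, σ_2 = 0.

9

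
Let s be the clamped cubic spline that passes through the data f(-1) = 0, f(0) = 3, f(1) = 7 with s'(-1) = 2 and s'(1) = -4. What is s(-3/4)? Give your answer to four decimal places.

Put M_i = s'' at the i-th knot. Here h = (1, 1) and Δ = (3, 4), so the interior equations h_(i-1)·M_(i-1) + 2(h_(i-1)+h_i)·M_i + h_i·M_(i+1) = 6(Δ_i − Δ_(i-1)) read
  1·M_0 + 4·M_1 + 1·M_2 = 6(Δ_1 - Δ_0) = 6
Clamped end conditions give two more equations: 2h_0·M_0 + h_0·M_1 = 6(Δ_0 - s'(-1)) = 6 and h_1·M_1 + 2h_1·M_2 = 6(s'(1) - Δ_1) = -48.
Solving the tridiagonal system: M_0 = -3/2, M_1 = 9, M_2 = -57/2.
On [-1, 0], s(x) = 0 + 2·(x + 1) - 3/4·(x + 1)² + 7/4·(x + 1)³.
With (x + 1) = 1/4: s(-3/4) = 123/256.

0.4805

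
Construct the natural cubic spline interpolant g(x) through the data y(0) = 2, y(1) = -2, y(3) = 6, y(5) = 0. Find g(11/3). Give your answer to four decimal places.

Put M_i = g'' at the i-th knot. Here h = (1, 2, 2) and Δ = (-4, 4, -3), so the interior equations h_(i-1)·M_(i-1) + 2(h_(i-1)+h_i)·M_i + h_i·M_(i+1) = 6(Δ_i − Δ_(i-1)) read
  1·M_0 + 6·M_1 + 2·M_2 = 6(Δ_1 - Δ_0) = 48
  2·M_1 + 8·M_2 + 2·M_3 = 6(Δ_2 - Δ_1) = -42
Natural end conditions: M_0 = M_3 = 0.
Solving: M_0 = 0, M_1 = 117/11, M_2 = -87/11, M_3 = 0.
On [3, 5], g(x) = 6 + 25/11·(x - 3) - 87/22·(x - 3)² + 29/44·(x - 3)³.
With (x - 3) = 2/3: g(11/3) = 1768/297.

5.9529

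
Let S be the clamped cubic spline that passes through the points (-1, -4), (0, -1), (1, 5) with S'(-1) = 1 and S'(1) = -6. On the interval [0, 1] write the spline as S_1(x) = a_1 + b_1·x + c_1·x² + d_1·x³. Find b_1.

Write m_i for S''(x_i). With h_i = 1, 1 and divided differences Δ_i = 3, 6, the continuity of S' gives the tridiagonal system
  1·m_0 + 4·m_1 + 1·m_2 = 6(Δ_1 - Δ_0) = 18
Clamped end conditions give two more equations: 2h_0·m_0 + h_0·m_1 = 6(Δ_0 - S'(-1)) = 12 and h_1·m_1 + 2h_1·m_2 = 6(S'(1) - Δ_1) = -72.
Solving the tridiagonal system: m_0 = -2, m_1 = 16, m_2 = -44.
On [0, 1], with S_1(x) = a_1 + b_1·x + c_1·x² + d_1·x³: c_1 = m_1/2 = 8, d_1 = (m_2 - m_1)/(6h_1) = -10, b_1 = Δ_1 - h_1(2m_1 + m_2)/6 = 8.

8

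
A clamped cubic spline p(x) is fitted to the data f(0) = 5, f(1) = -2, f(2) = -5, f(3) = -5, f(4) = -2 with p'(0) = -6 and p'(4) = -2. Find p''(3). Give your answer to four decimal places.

9.3571

Write σ_i for p''(x_i). With h_i = 1, 1, 1, 1 and divided differences Δ_i = -7, -3, 0, 3, the continuity of p' gives the tridiagonal system
  1·σ_0 + 4·σ_1 + 1·σ_2 = 6(Δ_1 - Δ_0) = 24
  1·σ_1 + 4·σ_2 + 1·σ_3 = 6(Δ_2 - Δ_1) = 18
  1·σ_2 + 4·σ_3 + 1·σ_4 = 6(Δ_3 - Δ_2) = 18
Clamped end conditions give two more equations: 2h_0·σ_0 + h_0·σ_1 = 6(Δ_0 - p'(0)) = -6 and h_3·σ_3 + 2h_3·σ_4 = 6(p'(4) - Δ_3) = -30.
Hence σ_0 = -191/28, σ_1 = 107/14, σ_2 = 1/4, σ_3 = 131/14, σ_4 = -551/28.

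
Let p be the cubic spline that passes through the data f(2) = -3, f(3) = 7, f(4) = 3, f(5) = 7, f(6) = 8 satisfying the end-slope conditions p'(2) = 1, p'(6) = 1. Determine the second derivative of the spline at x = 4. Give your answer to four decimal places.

24.7500

Write m_i for p''(x_i). With h_i = 1, 1, 1, 1 and divided differences Δ_i = 10, -4, 4, 1, the continuity of p' gives the tridiagonal system
  1·m_0 + 4·m_1 + 1·m_2 = 6(Δ_1 - Δ_0) = -84
  1·m_1 + 4·m_2 + 1·m_3 = 6(Δ_2 - Δ_1) = 48
  1·m_2 + 4·m_3 + 1·m_4 = 6(Δ_3 - Δ_2) = -18
Clamped end conditions give two more equations: 2h_0·m_0 + h_0·m_1 = 6(Δ_0 - p'(2)) = 54 and h_3·m_3 + 2h_3·m_4 = 6(p'(6) - Δ_3) = 0.
Solving: m_0 = 1299/28, m_1 = -543/14, m_2 = 99/4, m_3 = -171/14, m_4 = 171/28.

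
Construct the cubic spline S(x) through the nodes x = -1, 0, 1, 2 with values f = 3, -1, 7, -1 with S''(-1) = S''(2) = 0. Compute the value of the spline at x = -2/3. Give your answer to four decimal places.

0.4025

Put M_i = S'' at the i-th knot. Here h = (1, 1, 1) and Δ = (-4, 8, -8), so the interior equations h_(i-1)·M_(i-1) + 2(h_(i-1)+h_i)·M_i + h_i·M_(i+1) = 6(Δ_i − Δ_(i-1)) read
  1·M_0 + 4·M_1 + 1·M_2 = 6(Δ_1 - Δ_0) = 72
  1·M_1 + 4·M_2 + 1·M_3 = 6(Δ_2 - Δ_1) = -96
Natural end conditions: M_0 = M_3 = 0.
Solving the tridiagonal system: M_0 = 0, M_1 = 128/5, M_2 = -152/5, M_3 = 0.
On [-1, 0], S(x) = 3 - 124/15·(x + 1) + 0·(x + 1)² + 64/15·(x + 1)³.
With (x + 1) = 1/3: S(-2/3) = 163/405.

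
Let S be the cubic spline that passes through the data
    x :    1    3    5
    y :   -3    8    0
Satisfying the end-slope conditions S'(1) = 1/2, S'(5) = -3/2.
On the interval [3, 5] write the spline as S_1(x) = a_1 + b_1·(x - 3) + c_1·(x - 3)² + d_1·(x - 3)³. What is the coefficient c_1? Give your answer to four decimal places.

Write M_i for S''(x_i). With h_i = 2, 2 and divided differences Δ_i = 11/2, -4, the continuity of S' gives the tridiagonal system
  2·M_0 + 8·M_1 + 2·M_2 = 6(Δ_1 - Δ_0) = -57
Clamped end conditions give two more equations: 2h_0·M_0 + h_0·M_1 = 6(Δ_0 - S'(1)) = 30 and h_1·M_1 + 2h_1·M_2 = 6(S'(5) - Δ_1) = 15.
Hence M_0 = 113/8, M_1 = -53/4, M_2 = 83/8.
On [3, 5], with S_1(x) = a_1 + b_1·(x - 3) + c_1·(x - 3)² + d_1·(x - 3)³: c_1 = M_1/2 = -53/8, d_1 = (M_2 - M_1)/(6h_1) = 63/32, b_1 = Δ_1 - h_1(2M_1 + M_2)/6 = 11/8.

-6.6250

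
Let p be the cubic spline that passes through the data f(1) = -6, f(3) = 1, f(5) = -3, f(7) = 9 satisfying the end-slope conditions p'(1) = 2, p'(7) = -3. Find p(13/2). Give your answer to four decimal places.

8.3281

With M_i denoting the second derivative at x_i, h_i = 2, 2, 2, and Δ_i = (y_(i+1) − y_i)/h_i = 7/2, -2, 6:
  2·M_0 + 8·M_1 + 2·M_2 = 6(Δ_1 - Δ_0) = -33
  2·M_1 + 8·M_2 + 2·M_3 = 6(Δ_2 - Δ_1) = 48
Clamped end conditions give two more equations: 2h_0·M_0 + h_0·M_1 = 6(Δ_0 - p'(1)) = 9 and h_2·M_2 + 2h_2·M_3 = 6(p'(7) - Δ_2) = -54.
Hence M_0 = 41/6, M_1 = -55/6, M_2 = 40/3, M_3 = -121/6.
On [5, 7], p(x) = -3 + 23/6·(x - 5) + 20/3·(x - 5)² - 67/24·(x - 5)³.
With (x - 5) = 3/2: p(13/2) = 533/64.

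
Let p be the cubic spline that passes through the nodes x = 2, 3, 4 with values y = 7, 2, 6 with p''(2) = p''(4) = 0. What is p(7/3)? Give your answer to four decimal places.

With σ_i denoting the second derivative at x_i, h_i = 1, 1, and Δ_i = (y_(i+1) − y_i)/h_i = -5, 4:
  1·σ_0 + 4·σ_1 + 1·σ_2 = 6(Δ_1 - Δ_0) = 54
Natural end conditions: σ_0 = σ_2 = 0.
Solving the tridiagonal system: σ_0 = 0, σ_1 = 27/2, σ_2 = 0.
On [2, 3], p(x) = 7 - 29/4·(x - 2) + 0·(x - 2)² + 9/4·(x - 2)³.
With (x - 2) = 1/3: p(7/3) = 14/3.

4.6667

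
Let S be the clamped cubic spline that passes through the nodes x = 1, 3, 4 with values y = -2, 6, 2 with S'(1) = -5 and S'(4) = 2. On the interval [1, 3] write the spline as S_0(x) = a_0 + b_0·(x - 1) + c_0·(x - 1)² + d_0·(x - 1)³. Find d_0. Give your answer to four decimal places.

-3.7083

With m_i denoting the second derivative at x_i, h_i = 2, 1, and Δ_i = (y_(i+1) − y_i)/h_i = 4, -4:
  2·m_0 + 6·m_1 + 1·m_2 = 6(Δ_1 - Δ_0) = -48
Clamped end conditions give two more equations: 2h_0·m_0 + h_0·m_1 = 6(Δ_0 - S'(1)) = 54 and h_1·m_1 + 2h_1·m_2 = 6(S'(4) - Δ_1) = 36.
Solving: m_0 = 143/6, m_1 = -62/3, m_2 = 85/3.
On [1, 3], with S_0(x) = a_0 + b_0·(x - 1) + c_0·(x - 1)² + d_0·(x - 1)³: c_0 = m_0/2 = 143/12, d_0 = (m_1 - m_0)/(6h_0) = -89/24, b_0 = Δ_0 - h_0(2m_0 + m_1)/6 = -5.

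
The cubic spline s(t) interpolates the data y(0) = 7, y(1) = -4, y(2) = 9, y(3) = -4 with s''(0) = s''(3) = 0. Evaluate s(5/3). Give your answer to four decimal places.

With m_i denoting the second derivative at x_i, h_i = 1, 1, 1, and Δ_i = (y_(i+1) − y_i)/h_i = -11, 13, -13:
  1·m_0 + 4·m_1 + 1·m_2 = 6(Δ_1 - Δ_0) = 144
  1·m_1 + 4·m_2 + 1·m_3 = 6(Δ_2 - Δ_1) = -156
Natural end conditions: m_0 = m_3 = 0.
Solving the tridiagonal system: m_0 = 0, m_1 = 244/5, m_2 = -256/5, m_3 = 0.
On [1, 2], s(t) = -4 + 79/15·(t - 1) + 122/5·(t - 1)² - 50/3·(t - 1)³.
With (t - 1) = 2/3: s(5/3) = 2194/405.

5.4173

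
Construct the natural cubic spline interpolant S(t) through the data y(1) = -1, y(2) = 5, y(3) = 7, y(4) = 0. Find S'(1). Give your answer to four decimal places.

Write M_i for S''(x_i). With h_i = 1, 1, 1 and divided differences Δ_i = 6, 2, -7, the continuity of S' gives the tridiagonal system
  1·M_0 + 4·M_1 + 1·M_2 = 6(Δ_1 - Δ_0) = -24
  1·M_1 + 4·M_2 + 1·M_3 = 6(Δ_2 - Δ_1) = -54
Natural end conditions: M_0 = M_3 = 0.
Forward elimination and back-substitution give M_0 = 0, M_1 = -14/5, M_2 = -64/5, M_3 = 0.
On [1, 2], S'(t) = b_0 + 2c_0·(t - 1) + 3d_0·(t - 1)² with b_0 = Δ_0 - h_0(2M_0 + M_1)/6 = 97/15, c_0 = M_0/2 = 0, d_0 = (M_1 - M_0)/(6h_0) = -7/15. So S'(1) = 97/15.

6.4667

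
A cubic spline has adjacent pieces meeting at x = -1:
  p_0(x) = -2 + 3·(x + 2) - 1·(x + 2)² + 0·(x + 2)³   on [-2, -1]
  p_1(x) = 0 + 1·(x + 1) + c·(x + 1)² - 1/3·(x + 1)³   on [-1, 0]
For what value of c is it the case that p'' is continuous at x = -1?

p_0''(x) = -2 + 0·(x + 2), so p_0''(-1) = -2. On the right, p_1''(-1) = 2c, so c = -1.

-1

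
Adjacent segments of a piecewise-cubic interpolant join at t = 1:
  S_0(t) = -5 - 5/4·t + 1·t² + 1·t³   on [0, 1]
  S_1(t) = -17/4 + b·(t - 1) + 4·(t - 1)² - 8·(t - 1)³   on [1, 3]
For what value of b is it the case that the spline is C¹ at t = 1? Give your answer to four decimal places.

3.7500

S_0'(t) = -5/4 + 2·t + 3·t², so S_0'(1) = 15/4. On the right, S_1'(1) = b, so b = 15/4.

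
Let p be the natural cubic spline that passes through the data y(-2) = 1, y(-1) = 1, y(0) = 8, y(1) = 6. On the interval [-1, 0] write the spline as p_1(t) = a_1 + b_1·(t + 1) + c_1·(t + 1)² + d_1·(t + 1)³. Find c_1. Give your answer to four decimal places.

Let σ_i = p''(x_i). Step sizes h_i = 1, 1, 1; slopes of the chords Δ_i = (y_(i+1) - y_i)/h_i = 0, 7, -2.
  1·σ_0 + 4·σ_1 + 1·σ_2 = 6(Δ_1 - Δ_0) = 42
  1·σ_1 + 4·σ_2 + 1·σ_3 = 6(Δ_2 - Δ_1) = -54
Natural end conditions: σ_0 = σ_3 = 0.
Forward elimination and back-substitution give σ_0 = 0, σ_1 = 74/5, σ_2 = -86/5, σ_3 = 0.
On [-1, 0], with p_1(t) = a_1 + b_1·(t + 1) + c_1·(t + 1)² + d_1·(t + 1)³: c_1 = σ_1/2 = 37/5, d_1 = (σ_2 - σ_1)/(6h_1) = -16/3, b_1 = Δ_1 - h_1(2σ_1 + σ_2)/6 = 74/15.

7.4000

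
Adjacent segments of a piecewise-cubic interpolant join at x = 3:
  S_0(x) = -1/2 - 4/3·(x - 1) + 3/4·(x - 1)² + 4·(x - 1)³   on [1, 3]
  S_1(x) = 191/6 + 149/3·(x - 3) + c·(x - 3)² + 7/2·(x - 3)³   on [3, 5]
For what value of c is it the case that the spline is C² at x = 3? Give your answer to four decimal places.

24.7500

S_0''(x) = 3/2 + 24·(x - 1), so S_0''(3) = 99/2. On the right, S_1''(3) = 2c, so c = 99/4.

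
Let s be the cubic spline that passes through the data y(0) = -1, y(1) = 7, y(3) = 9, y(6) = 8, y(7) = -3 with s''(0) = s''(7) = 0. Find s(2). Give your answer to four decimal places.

9.1409

Put m_i = s'' at the i-th knot. Here h = (1, 2, 3, 1) and Δ = (8, 1, -1/3, -11), so the interior equations h_(i-1)·m_(i-1) + 2(h_(i-1)+h_i)·m_i + h_i·m_(i+1) = 6(Δ_i − Δ_(i-1)) read
  1·m_0 + 6·m_1 + 2·m_2 = 6(Δ_1 - Δ_0) = -42
  2·m_1 + 10·m_2 + 3·m_3 = 6(Δ_2 - Δ_1) = -8
  3·m_2 + 8·m_3 + 1·m_4 = 6(Δ_3 - Δ_2) = -64
Natural end conditions: m_0 = m_4 = 0.
Hence m_0 = 0, m_1 = -1619/197, m_2 = 720/197, m_3 = -1846/197, m_4 = 0.
On [1, 3], s(x) = 7 + 3109/591·(x - 1) - 1619/394·(x - 1)² + 2339/2364·(x - 1)³.
With (x - 1) = 1: s(2) = 7203/788.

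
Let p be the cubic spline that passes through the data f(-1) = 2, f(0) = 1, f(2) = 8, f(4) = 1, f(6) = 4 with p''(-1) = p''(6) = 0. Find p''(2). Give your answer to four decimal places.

-8.5610

Put σ_i = p'' at the i-th knot. Here h = (1, 2, 2, 2) and Δ = (-1, 7/2, -7/2, 3/2), so the interior equations h_(i-1)·σ_(i-1) + 2(h_(i-1)+h_i)·σ_i + h_i·σ_(i+1) = 6(Δ_i − Δ_(i-1)) read
  1·σ_0 + 6·σ_1 + 2·σ_2 = 6(Δ_1 - Δ_0) = 27
  2·σ_1 + 8·σ_2 + 2·σ_3 = 6(Δ_2 - Δ_1) = -42
  2·σ_2 + 8·σ_3 + 2·σ_4 = 6(Δ_3 - Δ_2) = 30
Natural end conditions: σ_0 = σ_4 = 0.
Forward elimination and back-substitution give σ_0 = 0, σ_1 = 603/82, σ_2 = -351/41, σ_3 = 483/82, σ_4 = 0.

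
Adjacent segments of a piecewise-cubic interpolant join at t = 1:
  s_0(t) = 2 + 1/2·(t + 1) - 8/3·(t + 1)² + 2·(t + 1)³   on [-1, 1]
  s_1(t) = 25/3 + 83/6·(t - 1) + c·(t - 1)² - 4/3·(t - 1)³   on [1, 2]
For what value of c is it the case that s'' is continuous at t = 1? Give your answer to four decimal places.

9.3333

s_0''(t) = -16/3 + 12·(t + 1), so s_0''(1) = 56/3. On the right, s_1''(1) = 2c, so c = 28/3.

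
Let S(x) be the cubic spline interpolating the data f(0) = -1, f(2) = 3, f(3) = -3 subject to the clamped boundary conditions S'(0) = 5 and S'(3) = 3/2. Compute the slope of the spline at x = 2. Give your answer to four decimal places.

-6.3333

Let M_i = S''(x_i). Step sizes h_i = 2, 1; slopes of the chords Δ_i = (y_(i+1) - y_i)/h_i = 2, -6.
  2·M_0 + 6·M_1 + 1·M_2 = 6(Δ_1 - Δ_0) = -48
Clamped end conditions give two more equations: 2h_0·M_0 + h_0·M_1 = 6(Δ_0 - S'(0)) = -18 and h_1·M_1 + 2h_1·M_2 = 6(S'(3) - Δ_1) = 45.
Hence M_0 = 7/3, M_1 = -41/3, M_2 = 88/3.
On [2, 3], S'(x) = b_1 + 2c_1·(x - 2) + 3d_1·(x - 2)² with b_1 = Δ_1 - h_1(2M_1 + M_2)/6 = -19/3, c_1 = M_1/2 = -41/6, d_1 = (M_2 - M_1)/(6h_1) = 43/6. So S'(2) = -19/3.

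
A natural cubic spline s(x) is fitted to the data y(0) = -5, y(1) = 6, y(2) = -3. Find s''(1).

Write M_i for s''(x_i). With h_i = 1, 1 and divided differences Δ_i = 11, -9, the continuity of s' gives the tridiagonal system
  1·M_0 + 4·M_1 + 1·M_2 = 6(Δ_1 - Δ_0) = -120
Natural end conditions: M_0 = M_2 = 0.
Forward elimination and back-substitution give M_0 = 0, M_1 = -30, M_2 = 0.

-30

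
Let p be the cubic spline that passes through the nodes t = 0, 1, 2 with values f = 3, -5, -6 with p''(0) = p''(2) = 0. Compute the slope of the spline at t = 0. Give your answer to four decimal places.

With m_i denoting the second derivative at x_i, h_i = 1, 1, and Δ_i = (y_(i+1) − y_i)/h_i = -8, -1:
  1·m_0 + 4·m_1 + 1·m_2 = 6(Δ_1 - Δ_0) = 42
Natural end conditions: m_0 = m_2 = 0.
Solving the tridiagonal system: m_0 = 0, m_1 = 21/2, m_2 = 0.
On [0, 1], p'(t) = b_0 + 2c_0·t + 3d_0·t² with b_0 = Δ_0 - h_0(2m_0 + m_1)/6 = -39/4, c_0 = m_0/2 = 0, d_0 = (m_1 - m_0)/(6h_0) = 7/4. So p'(0) = -39/4.

-9.7500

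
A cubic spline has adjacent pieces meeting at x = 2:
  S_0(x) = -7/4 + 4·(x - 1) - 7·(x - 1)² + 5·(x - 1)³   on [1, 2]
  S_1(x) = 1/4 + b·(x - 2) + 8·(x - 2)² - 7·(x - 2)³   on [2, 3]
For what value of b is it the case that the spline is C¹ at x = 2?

5

S_0'(x) = 4 - 14·(x - 1) + 15·(x - 1)², so S_0'(2) = 5. On the right, S_1'(2) = b, so b = 5.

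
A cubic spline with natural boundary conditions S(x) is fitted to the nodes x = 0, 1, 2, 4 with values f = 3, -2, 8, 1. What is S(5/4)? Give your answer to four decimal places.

With m_i denoting the second derivative at x_i, h_i = 1, 1, 2, and Δ_i = (y_(i+1) − y_i)/h_i = -5, 10, -7/2:
  1·m_0 + 4·m_1 + 1·m_2 = 6(Δ_1 - Δ_0) = 90
  1·m_1 + 6·m_2 + 2·m_3 = 6(Δ_2 - Δ_1) = -81
Natural end conditions: m_0 = m_3 = 0.
Solving: m_0 = 0, m_1 = 27, m_2 = -18, m_3 = 0.
On [1, 2], S(x) = -2 + 4·(x - 1) + 27/2·(x - 1)² - 15/2·(x - 1)³.
With (x - 1) = 1/4: S(5/4) = -35/128.

-0.2734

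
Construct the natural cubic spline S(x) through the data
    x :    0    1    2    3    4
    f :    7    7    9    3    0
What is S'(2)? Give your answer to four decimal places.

With M_i denoting the second derivative at x_i, h_i = 1, 1, 1, 1, and Δ_i = (y_(i+1) − y_i)/h_i = 0, 2, -6, -3:
  1·M_0 + 4·M_1 + 1·M_2 = 6(Δ_1 - Δ_0) = 12
  1·M_1 + 4·M_2 + 1·M_3 = 6(Δ_2 - Δ_1) = -48
  1·M_2 + 4·M_3 + 1·M_4 = 6(Δ_3 - Δ_2) = 18
Natural end conditions: M_0 = M_4 = 0.
Solving: M_0 = 0, M_1 = 195/28, M_2 = -111/7, M_3 = 237/28, M_4 = 0.
On [2, 3], S'(x) = b_2 + 2c_2·(x - 2) + 3d_2·(x - 2)² with b_2 = Δ_2 - h_2(2M_2 + M_3)/6 = -17/8, c_2 = M_2/2 = -111/14, d_2 = (M_3 - M_2)/(6h_2) = 227/56. So S'(2) = -17/8.

-2.1250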